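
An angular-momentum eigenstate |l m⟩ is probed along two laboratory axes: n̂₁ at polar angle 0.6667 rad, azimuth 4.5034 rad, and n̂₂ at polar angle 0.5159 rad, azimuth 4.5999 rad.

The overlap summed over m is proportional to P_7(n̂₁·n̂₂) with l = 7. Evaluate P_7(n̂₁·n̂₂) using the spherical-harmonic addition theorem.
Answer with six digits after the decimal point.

Expand P_7 via completeness: Σ_{m} conj(Y_{7,m}) at Ω₁ times Y_{7,m} at Ω₂ —
  term(m=-7) = +0.000048-0.000038i   from Y*(Ω₁)=+0.017193+0.001862i, Y(Ω₂)=+0.002519-0.002509i
  term(m=-6) = +0.001614-0.001055i   from Y*(Ω₁)=-0.025621+0.078134i, Y(Ω₂)=-0.018314-0.014657i
  term(m=-5) = +0.019572-0.010251i   from Y*(Ω₁)=-0.201720-0.117070i, Y(Ω₂)=-0.050515+0.080137i
  term(m=-4) = +0.101547-0.041268i   from Y*(Ω₁)=+0.284351-0.314662i, Y(Ω₂)=+0.232729+0.112408i
  term(m=-3) = +0.195214-0.058148i   from Y*(Ω₁)=+0.257586+0.355546i, Y(Ω₂)=+0.153608-0.437768i
  term(m=-2) = +0.033507-0.006548i   from Y*(Ω₁)=-0.069080+0.030682i, Y(Ω₂)=-0.440296-0.100763i
  term(m=-1) = +0.004754-0.000460i   from Y*(Ω₁)=+0.076803+0.362133i, Y(Ω₂)=+0.001448-0.012820i
  term(m=+0) = +0.089904+0.000000i   from Y*(Ω₁)=-0.199955-0.000000i, Y(Ω₂)=-0.449620+0.000000i
  term(m=+1) = +0.004754+0.000460i   from Y*(Ω₁)=-0.076803+0.362133i, Y(Ω₂)=-0.001448-0.012820i
  term(m=+2) = +0.033507+0.006548i   from Y*(Ω₁)=-0.069080-0.030682i, Y(Ω₂)=-0.440296+0.100763i
  term(m=+3) = +0.195214+0.058148i   from Y*(Ω₁)=-0.257586+0.355546i, Y(Ω₂)=-0.153608-0.437768i
  term(m=+4) = +0.101547+0.041268i   from Y*(Ω₁)=+0.284351+0.314662i, Y(Ω₂)=+0.232729-0.112408i
  term(m=+5) = +0.019572+0.010251i   from Y*(Ω₁)=+0.201720-0.117070i, Y(Ω₂)=+0.050515+0.080137i
  term(m=+6) = +0.001614+0.001055i   from Y*(Ω₁)=-0.025621-0.078134i, Y(Ω₂)=-0.018314+0.014657i
  term(m=+7) = +0.000048+0.000038i   from Y*(Ω₁)=-0.017193+0.001862i, Y(Ω₂)=-0.002519-0.002509i
Σ over m = +0.802416+0.000000i; ×(4π/15) → +0.672231+0.000000i. Real part: 0.672231

0.672231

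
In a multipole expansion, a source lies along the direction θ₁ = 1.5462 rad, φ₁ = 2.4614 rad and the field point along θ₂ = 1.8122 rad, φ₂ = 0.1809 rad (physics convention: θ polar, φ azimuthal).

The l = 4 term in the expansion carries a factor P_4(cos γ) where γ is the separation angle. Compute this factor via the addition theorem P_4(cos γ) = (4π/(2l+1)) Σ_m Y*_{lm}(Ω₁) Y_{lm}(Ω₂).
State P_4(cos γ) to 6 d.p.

-0.426640

Addition theorem: P_4(cos γ) = (4π/9) Σ_m Y*_{lm}(Ω₁) Y_{lm}(Ω₂), m = −4…4:
  [-4]  conj(Y_{4,-4})(Ω₁) = -0.403435-0.180561i ; Y_{4,-4}(Ω₂) = +0.294820-0.260461i ; Δ = -0.165970+0.051846i
  [-3]  conj(Y_{4,-3})(Ω₁) = +0.013923+0.027424i ; Y_{4,-3}(Ω₂) = -0.234587+0.141481i ; Δ = -0.007146-0.004463i
  [-2]  conj(Y_{4,-2})(Ω₁) = -0.069531+0.325563i ; Y_{4,-2}(Ω₂) = -0.176971+0.066976i ; Δ = -0.009500-0.062272i
  [-1]  conj(Y_{4,-1})(Ω₁) = +0.027091-0.021916i ; Y_{4,-1}(Ω₂) = +0.280864-0.051370i ; Δ = +0.006483-0.007547i
  [+0]  conj(Y_{4,0})(Ω₁) = +0.315438-0.000000i ; Y_{4,0}(Ω₂) = +0.148073+0.000000i ; Δ = +0.046708+0.000000i
  [+1]  conj(Y_{4,1})(Ω₁) = -0.027091-0.021916i ; Y_{4,1}(Ω₂) = -0.280864-0.051370i ; Δ = +0.006483+0.007547i
  [+2]  conj(Y_{4,2})(Ω₁) = -0.069531-0.325563i ; Y_{4,2}(Ω₂) = -0.176971-0.066976i ; Δ = -0.009500+0.062272i
  [+3]  conj(Y_{4,3})(Ω₁) = -0.013923+0.027424i ; Y_{4,3}(Ω₂) = +0.234587+0.141481i ; Δ = -0.007146+0.004463i
  [+4]  conj(Y_{4,4})(Ω₁) = -0.403435+0.180561i ; Y_{4,4}(Ω₂) = +0.294820+0.260461i ; Δ = -0.165970-0.051846i
Total Σ_m = -0.305558+0.000000i. Multiply by 1.396263: -0.426640+0.000000i. P_4(cos γ) = -0.426640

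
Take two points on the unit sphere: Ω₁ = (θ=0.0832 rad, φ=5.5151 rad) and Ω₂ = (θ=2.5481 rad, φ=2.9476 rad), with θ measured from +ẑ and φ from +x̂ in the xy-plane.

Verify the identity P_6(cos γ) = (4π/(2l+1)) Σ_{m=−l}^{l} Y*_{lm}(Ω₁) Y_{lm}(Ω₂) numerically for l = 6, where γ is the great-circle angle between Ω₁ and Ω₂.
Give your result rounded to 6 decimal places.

-0.376106

Summing Y*_{l m}(θ₁,φ₁)·Y_{l m}(θ₂,φ₂) over m ∈ [−6, 6]; prefactor 4π/(2·6+1) = 0.966644:
  term(m=-6) = -0.000000+0.000000i   from Y*(Ω₁)=-0.000000+0.000000i, Y(Ω₂)=+0.005849+0.013575i
  term(m=-5) = -0.000000-0.000000i   from Y*(Ω₁)=-0.000005+0.000004i, Y(Ω₂)=+0.042908+0.062606i
  term(m=-4) = -0.000026-0.000029i   from Y*(Ω₁)=-0.000168-0.000012i, Y(Ω₂)=+0.163406+0.160354i
  term(m=-3) = -0.000192-0.001257i   from Y*(Ω₁)=-0.001976-0.002193i, Y(Ω₂)=+0.359777+0.236733i
  term(m=-2) = +0.006208-0.013804i   from Y*(Ω₁)=+0.001220-0.035226i, Y(Ω₂)=+0.397482+0.162451i
  term(m=-1) = -0.001337+0.000865i   from Y*(Ω₁)=+0.190253-0.183776i, Y(Ω₂)=-0.005907-0.001160i
  term(m=+0) = -0.398389+0.000000i   from Y*(Ω₁)=+0.944492-0.000000i, Y(Ω₂)=-0.421803+0.000000i
  term(m=+1) = -0.001337-0.000865i   from Y*(Ω₁)=-0.190253-0.183776i, Y(Ω₂)=+0.005907-0.001160i
  term(m=+2) = +0.006208+0.013804i   from Y*(Ω₁)=+0.001220+0.035226i, Y(Ω₂)=+0.397482-0.162451i
  term(m=+3) = -0.000192+0.001257i   from Y*(Ω₁)=+0.001976-0.002193i, Y(Ω₂)=-0.359777+0.236733i
  term(m=+4) = -0.000026+0.000029i   from Y*(Ω₁)=-0.000168+0.000012i, Y(Ω₂)=+0.163406-0.160354i
  term(m=+5) = -0.000000+0.000000i   from Y*(Ω₁)=+0.000005+0.000004i, Y(Ω₂)=-0.042908+0.062606i
  term(m=+6) = -0.000000-0.000000i   from Y*(Ω₁)=-0.000000-0.000000i, Y(Ω₂)=+0.005849-0.013575i
Total Σ_m = -0.389084+0.000000i. Multiply by 0.966644: -0.376106+0.000000i. P_6(cos γ) = -0.376106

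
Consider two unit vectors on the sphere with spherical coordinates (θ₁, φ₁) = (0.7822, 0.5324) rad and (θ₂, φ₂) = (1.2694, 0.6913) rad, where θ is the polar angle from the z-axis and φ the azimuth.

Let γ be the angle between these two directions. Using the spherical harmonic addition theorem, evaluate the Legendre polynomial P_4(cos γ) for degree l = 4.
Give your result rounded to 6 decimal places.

0.069317

Expand P_4 via completeness: Σ_{m} conj(Y_{4,m}) at Ω₁ times Y_{4,m} at Ω₂ —
  m=-4: -0.057907+0.092609i × -0.342216-0.135256i = +0.032342-0.023860i  (running Σ = +0.032342-0.023860i)
  m=-3: -0.008208+0.310802i × -0.155997-0.283457i = +0.089379-0.046158i  (running Σ = +0.121722-0.070017i)
  m=-2: +0.203177+0.366671i × -0.021866+0.114812i = -0.046541+0.015310i  (running Σ = +0.075181-0.054708i)
  m=-1: +0.106462+0.062722i × -0.246223+0.203756i = -0.038993+0.006249i  (running Σ = +0.036187-0.048459i)
  m=0: -0.342074-0.000000i × +0.066447+0.000000i = -0.022730-0.000000i  (running Σ = +0.013458-0.048459i)
  m=1: -0.106462+0.062722i × +0.246223+0.203756i = -0.038993-0.006249i  (running Σ = -0.025536-0.054708i)
  m=2: +0.203177-0.366671i × -0.021866-0.114812i = -0.046541-0.015310i  (running Σ = -0.072077-0.070017i)
  m=3: +0.008208+0.310802i × +0.155997-0.283457i = +0.089379+0.046158i  (running Σ = +0.017302-0.023860i)
  m=4: -0.057907-0.092609i × -0.342216+0.135256i = +0.032342+0.023860i  (running Σ = +0.049645+0.000000i)
Total Σ_m = +0.049645+0.000000i. Multiply by 1.396263: +0.069317+0.000000i. P_4(cos γ) = 0.069317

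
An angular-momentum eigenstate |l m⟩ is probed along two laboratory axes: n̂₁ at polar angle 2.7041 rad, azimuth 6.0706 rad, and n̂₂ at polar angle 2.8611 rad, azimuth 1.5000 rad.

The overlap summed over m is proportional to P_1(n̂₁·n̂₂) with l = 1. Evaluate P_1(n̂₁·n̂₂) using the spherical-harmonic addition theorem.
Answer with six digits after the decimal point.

0.853843

Expand P_1 via completeness: Σ_{m} conj(Y_{1,m}) at Ω₁ times Y_{1,m} at Ω₂ —
  m=-1: Y*=(0.143080, -0.030883)  Y=(0.006766, -0.095403)  product (-0.001978, -0.013859)
  m=+0: Y*=(-0.442584, -0.000000)  Y=(-0.469508, 0.000000)  product (0.207797, 0.000000)
  m=+1: Y*=(-0.143080, -0.030883)  Y=(-0.006766, -0.095403)  product (-0.001978, 0.013859)
Σ over m = (0.203840, 0.000000); ×(4π/3) → (0.853843, 0.000000). Real part: 0.853843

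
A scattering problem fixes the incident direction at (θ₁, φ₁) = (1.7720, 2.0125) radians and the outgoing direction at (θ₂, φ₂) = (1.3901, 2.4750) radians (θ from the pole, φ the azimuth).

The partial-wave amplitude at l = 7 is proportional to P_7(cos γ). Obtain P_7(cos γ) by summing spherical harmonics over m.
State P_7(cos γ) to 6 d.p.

-0.333803

Addition theorem: P_7(cos γ) = (4π/15) Σ_m Y*_{lm}(Ω₁) Y_{lm}(Ω₂), m = −7…7:
  term(m=-7) = -0.192376+0.018507i   from Y*(Ω₁)=+0.021525+0.433026i, Y(Ω₂)=+0.020605+0.445284i
  term(m=-6) = +0.094120+0.036137i   from Y*(Ω₁)=-0.291729+0.156119i, Y(Ω₂)=-0.199270-0.230512i
  term(m=-5) = -0.021106-0.023036i   from Y*(Ω₁)=+0.128009+0.094856i, Y(Ω₂)=-0.192515-0.037298i
  term(m=-4) = +0.029450+0.102723i   from Y*(Ω₁)=-0.065315+0.328929i, Y(Ω₂)=+0.283346-0.145796i
  term(m=-3) = +0.001204-0.006493i   from Y*(Ω₁)=+0.059770-0.014987i, Y(Ω₂)=+0.044574-0.097454i
  term(m=-2) = -0.061766+0.081962i   from Y*(Ω₁)=+0.206379+0.251389i, Y(Ω₂)=+0.074272+0.306672i
  term(m=-1) = +0.001488-0.000742i   from Y*(Ω₁)=+0.009911-0.020959i, Y(Ω₂)=+0.056384+0.044358i
  term(m=+0) = -0.100479+0.000000i   from Y*(Ω₁)=+0.320655-0.000000i, Y(Ω₂)=-0.313355+0.000000i
  term(m=+1) = +0.001488+0.000742i   from Y*(Ω₁)=-0.009911-0.020959i, Y(Ω₂)=-0.056384+0.044358i
  term(m=+2) = -0.061766-0.081962i   from Y*(Ω₁)=+0.206379-0.251389i, Y(Ω₂)=+0.074272-0.306672i
  term(m=+3) = +0.001204+0.006493i   from Y*(Ω₁)=-0.059770-0.014987i, Y(Ω₂)=-0.044574-0.097454i
  term(m=+4) = +0.029450-0.102723i   from Y*(Ω₁)=-0.065315-0.328929i, Y(Ω₂)=+0.283346+0.145796i
  term(m=+5) = -0.021106+0.023036i   from Y*(Ω₁)=-0.128009+0.094856i, Y(Ω₂)=+0.192515-0.037298i
  term(m=+6) = +0.094120-0.036137i   from Y*(Ω₁)=-0.291729-0.156119i, Y(Ω₂)=-0.199270+0.230512i
  term(m=+7) = -0.192376-0.018507i   from Y*(Ω₁)=-0.021525+0.433026i, Y(Ω₂)=-0.020605+0.445284i
Total Σ_m = -0.398448+0.000000i. Multiply by 0.837758: -0.333803+0.000000i. P_7(cos γ) = -0.333803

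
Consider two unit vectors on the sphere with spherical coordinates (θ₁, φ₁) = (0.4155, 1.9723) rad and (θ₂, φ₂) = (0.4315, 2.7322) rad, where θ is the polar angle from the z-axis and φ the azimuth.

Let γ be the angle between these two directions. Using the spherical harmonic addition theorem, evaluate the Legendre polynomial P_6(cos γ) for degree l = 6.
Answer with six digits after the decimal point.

0.229457

Term-by-term m-sum for l=6 (normalisation 4π/13 = 0.966644):
  m=-6: Y*=0.00155 - 0.00140j  Y=-0.00200 + 0.00164j  product -0.00000 + 0.00001j
  m=-5: Y*=-0.01487 - 0.00694j  Y=0.00892 - 0.01729j  product -0.00025 + 0.00020j
  m=-4: Y*=-0.00274 + 0.07769j  Y=-0.00588 + 0.08796j  product -0.00682 - 0.00070j
  m=-3: Y*=0.22717 - 0.08714j  Y=-0.08836 - 0.24771j  product -0.04166 - 0.04857j
  m=-2: Y*=-0.33375 - 0.34572j  Y=0.33521 + 0.35838j  product 0.01202 - 0.23550j
  m=-1: Y*=-0.17900 + 0.42161j  Y=-0.38946 - 0.16899j  product 0.14096 - 0.13395j
  m=+0: Y*=-0.14856 + 0.00000j  Y=-0.19434 + 0.00000j  product 0.02887 + 0.00000j
  m=+1: Y*=0.17900 + 0.42161j  Y=0.38946 - 0.16899j  product 0.14096 + 0.13395j
  m=+2: Y*=-0.33375 + 0.34572j  Y=0.33521 - 0.35838j  product 0.01202 + 0.23550j
  m=+3: Y*=-0.22717 - 0.08714j  Y=0.08836 - 0.24771j  product -0.04166 + 0.04857j
  m=+4: Y*=-0.00274 - 0.07769j  Y=-0.00588 - 0.08796j  product -0.00682 + 0.00070j
  m=+5: Y*=0.01487 - 0.00694j  Y=-0.00892 - 0.01729j  product -0.00025 - 0.00020j
  m=+6: Y*=0.00155 + 0.00140j  Y=-0.00200 - 0.00164j  product -0.00000 - 0.00001j
Accumulated sum 0.23737 - 0.00000j; after 4π/(2l+1) scaling, 0.22946 - 0.00000j ⇒ P_6 = 0.229457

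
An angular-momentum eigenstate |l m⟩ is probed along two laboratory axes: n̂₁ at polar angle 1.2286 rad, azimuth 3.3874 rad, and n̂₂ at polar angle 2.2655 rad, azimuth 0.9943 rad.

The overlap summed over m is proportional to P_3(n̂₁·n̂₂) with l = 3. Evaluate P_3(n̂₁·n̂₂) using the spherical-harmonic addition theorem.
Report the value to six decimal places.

Summing Y*_{l m}(θ₁,φ₁)·Y_{l m}(θ₂,φ₂) over m ∈ [−3, 3]; prefactor 4π/(2·3+1) = 1.795196:
  m=-3: Y*=(-0.258167, -0.234512)  Y=(-0.186799, -0.029895)  product (0.041215, 0.051524)
  m=-2: Y*=(0.268280, 0.143654)  Y=(0.156672, 0.352913)  product (-0.008665, 0.117186)
  m=-1: Y*=(0.129045, 0.032375)  Y=(0.141968, -0.218355)  product (0.025389, -0.023581)
  m=+0: Y*=(-0.305167, -0.000000)  Y=(0.227184, 0.000000)  product (-0.069329, -0.000000)
  m=+1: Y*=(-0.129045, 0.032375)  Y=(-0.141968, -0.218355)  product (0.025389, 0.023581)
  m=+2: Y*=(0.268280, -0.143654)  Y=(0.156672, -0.352913)  product (-0.008665, -0.117186)
  m=+3: Y*=(0.258167, -0.234512)  Y=(0.186799, -0.029895)  product (0.041215, -0.051524)
Σ over m = (0.046548, -0.000000); ×(4π/7) → (0.083563, -0.000000). Real part: 0.083563

0.083563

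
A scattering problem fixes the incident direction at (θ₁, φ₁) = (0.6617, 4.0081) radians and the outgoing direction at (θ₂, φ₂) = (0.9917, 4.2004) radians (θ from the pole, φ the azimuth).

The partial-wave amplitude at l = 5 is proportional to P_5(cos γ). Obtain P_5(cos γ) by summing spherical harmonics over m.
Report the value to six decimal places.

Term-by-term m-sum for l=5 (normalisation 4π/11 = 1.142397):
  [-5]  conj(Y_{5,-5})(Ω₁) = +0.015074+0.037756i ; Y_{5,-5}(Ω₂) = -0.104725-0.159271i ; Δ = +0.004435-0.006355i
  [-4]  conj(Y_{5,-4})(Ω₁) = -0.156456-0.052619i ; Y_{5,-4}(Ω₂) = -0.181014+0.350120i ; Δ = +0.046744-0.045254i
  [-3]  conj(Y_{5,-3})(Ω₁) = +0.316393-0.190547i ; Y_{5,-3}(Ω₂) = +0.343680-0.011975i ; Δ = +0.106456-0.069276i
  [-2]  conj(Y_{5,-2})(Ω₁) = -0.070716+0.432102i ; Y_{5,-2}(Ω₂) = +0.034288+0.056326i ; Δ = -0.026763+0.010833i
  [-1]  conj(Y_{5,-1})(Ω₁) = -0.053762-0.063276i ; Y_{5,-1}(Ω₂) = +0.171946-0.305968i ; Δ = -0.028604+0.005569i
  [+0]  conj(Y_{5,0})(Ω₁) = -0.384075-0.000000i ; Y_{5,0}(Ω₂) = -0.020094+0.000000i ; Δ = +0.007718+0.000000i
  [+1]  conj(Y_{5,1})(Ω₁) = +0.053762-0.063276i ; Y_{5,1}(Ω₂) = -0.171946-0.305968i ; Δ = -0.028604-0.005569i
  [+2]  conj(Y_{5,2})(Ω₁) = -0.070716-0.432102i ; Y_{5,2}(Ω₂) = +0.034288-0.056326i ; Δ = -0.026763-0.010833i
  [+3]  conj(Y_{5,3})(Ω₁) = -0.316393-0.190547i ; Y_{5,3}(Ω₂) = -0.343680-0.011975i ; Δ = +0.106456+0.069276i
  [+4]  conj(Y_{5,4})(Ω₁) = -0.156456+0.052619i ; Y_{5,4}(Ω₂) = -0.181014-0.350120i ; Δ = +0.046744+0.045254i
  [+5]  conj(Y_{5,5})(Ω₁) = -0.015074+0.037756i ; Y_{5,5}(Ω₂) = +0.104725-0.159271i ; Δ = +0.004435+0.006355i
Accumulated sum +0.212252+0.000000i; after 4π/(2l+1) scaling, +0.242476+0.000000i ⇒ P_5 = 0.242476

0.242476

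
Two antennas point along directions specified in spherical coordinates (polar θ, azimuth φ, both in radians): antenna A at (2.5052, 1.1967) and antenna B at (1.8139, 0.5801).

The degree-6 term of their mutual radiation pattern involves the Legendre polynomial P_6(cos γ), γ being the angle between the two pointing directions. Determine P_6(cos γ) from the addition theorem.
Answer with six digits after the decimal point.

Expand P_6 via completeness: Σ_{m} conj(Y_{6,m}) at Ω₁ times Y_{6,m} at Ω₂ —
  m=-6: Y*=(0.013280, 0.016633)  Y=(-0.380893, 0.134311)  product (-0.007292, -0.004552)
  m=-5: Y*=(-0.095328, 0.029456)  Y=(0.336949, 0.082847)  product (-0.034561, 0.002027)
  m=-4: Y*=(0.020232, -0.271398)  Y=(0.078229, 0.084040)  product (0.024391, -0.019531)
  m=-3: Y*=(0.407731, 0.196206)  Y=(-0.057141, -0.333876)  product (0.042210, -0.147343)
  m=-2: Y*=(-0.266705, 0.247562)  Y=(0.008304, -0.019074)  product (0.002507, 0.007143)
  m=-1: Y*=(0.043053, 0.109666)  Y=(-0.271507, 0.177922)  product (-0.031201, -0.022115)
  m=+0: Y*=(-0.404326, -0.000000)  Y=(0.004543, 0.000000)  product (-0.001837, -0.000000)
  m=+1: Y*=(-0.043053, 0.109666)  Y=(0.271507, 0.177922)  product (-0.031201, 0.022115)
  m=+2: Y*=(-0.266705, -0.247562)  Y=(0.008304, 0.019074)  product (0.002507, -0.007143)
  m=+3: Y*=(-0.407731, 0.196206)  Y=(0.057141, -0.333876)  product (0.042210, 0.147343)
  m=+4: Y*=(0.020232, 0.271398)  Y=(0.078229, -0.084040)  product (0.024391, 0.019531)
  m=+5: Y*=(0.095328, 0.029456)  Y=(-0.336949, 0.082847)  product (-0.034561, -0.002027)
  m=+6: Y*=(0.013280, -0.016633)  Y=(-0.380893, -0.134311)  product (-0.007292, 0.004552)
Accumulated sum (-0.009728, -0.000000); after 4π/(2l+1) scaling, (-0.009404, -0.000000) ⇒ P_6 = -0.009404

-0.009404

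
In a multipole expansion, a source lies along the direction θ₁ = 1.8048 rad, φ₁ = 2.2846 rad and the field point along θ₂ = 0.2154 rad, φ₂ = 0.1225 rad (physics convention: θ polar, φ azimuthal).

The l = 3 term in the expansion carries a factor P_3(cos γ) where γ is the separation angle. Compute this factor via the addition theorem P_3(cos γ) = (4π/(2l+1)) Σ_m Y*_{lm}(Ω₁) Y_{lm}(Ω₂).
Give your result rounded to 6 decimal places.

0.413254

Term-by-term m-sum for l=3 (normalisation 4π/7 = 1.795196):
  term(m=-3) = (0.001532, 0.000316)   from Y*(Ω₁)=(0.323189, 0.207435), Y(Ω₂)=(0.003802, -0.001464)
  term(m=-2) = (0.003871, 0.009466)   from Y*(Ω₁)=(0.031998, 0.221936), Y(Ω₂)=(0.044247, -0.011063)
  term(m=-1) = (0.033382, -0.049717)   from Y*(Ω₁)=(0.150493, -0.173746), Y(Ω₂)=(0.258573, -0.031835)
  term(m=+0) = (0.152629, 0.000000)   from Y*(Ω₁)=(0.236328, -0.000000), Y(Ω₂)=(0.645834, 0.000000)
  term(m=+1) = (0.033382, 0.049717)   from Y*(Ω₁)=(-0.150493, -0.173746), Y(Ω₂)=(-0.258573, -0.031835)
  term(m=+2) = (0.003871, -0.009466)   from Y*(Ω₁)=(0.031998, -0.221936), Y(Ω₂)=(0.044247, 0.011063)
  term(m=+3) = (0.001532, -0.000316)   from Y*(Ω₁)=(-0.323189, 0.207435), Y(Ω₂)=(-0.003802, -0.001464)
Total Σ_m = (0.230200, -0.000000). Multiply by 1.795196: (0.413254, -0.000000). P_3(cos γ) = 0.413254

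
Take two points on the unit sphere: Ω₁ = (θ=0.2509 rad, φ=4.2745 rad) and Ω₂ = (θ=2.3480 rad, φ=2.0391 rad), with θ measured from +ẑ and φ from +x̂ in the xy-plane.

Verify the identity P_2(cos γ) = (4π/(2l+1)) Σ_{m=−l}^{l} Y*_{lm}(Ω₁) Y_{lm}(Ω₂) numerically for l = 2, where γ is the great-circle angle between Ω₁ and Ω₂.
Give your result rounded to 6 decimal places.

Addition theorem: P_2(cos γ) = (4π/5) Σ_m Y*_{lm}(Ω₁) Y_{lm}(Ω₂), m = −2…2:
  [-2]  conj(Y_{2,-2})(Ω₁) = -0.015248+0.018287i ; Y_{2,-2}(Ω₂) = -0.116314+0.158132i ; Δ = -0.001118-0.004538i
  [-1]  conj(Y_{2,-1})(Ω₁) = -0.078784-0.168269i ; Y_{2,-1}(Ω₂) = +0.174330+0.344640i ; Δ = +0.044258-0.056487i
  [+0]  conj(Y_{2,0})(Ω₁) = +0.572460-0.000000i ; Y_{2,0}(Ω₂) = +0.149943+0.000000i ; Δ = +0.085836+0.000000i
  [+1]  conj(Y_{2,1})(Ω₁) = +0.078784-0.168269i ; Y_{2,1}(Ω₂) = -0.174330+0.344640i ; Δ = +0.044258+0.056487i
  [+2]  conj(Y_{2,2})(Ω₁) = -0.015248-0.018287i ; Y_{2,2}(Ω₂) = -0.116314-0.158132i ; Δ = -0.001118+0.004538i
Σ over m = +0.172115+0.000000i; ×(4π/5) → +0.432573+0.000000i. Real part: 0.432573

0.432573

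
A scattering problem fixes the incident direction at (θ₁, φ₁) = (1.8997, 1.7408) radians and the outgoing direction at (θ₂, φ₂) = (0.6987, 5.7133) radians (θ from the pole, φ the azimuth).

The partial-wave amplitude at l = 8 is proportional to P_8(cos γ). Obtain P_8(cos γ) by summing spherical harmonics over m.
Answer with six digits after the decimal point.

0.310367

Summing Y*_{l m}(θ₁,φ₁)·Y_{l m}(θ₂,φ₂) over m ∈ [−8, 8]; prefactor 4π/(2·8+1) = 0.739198:
  term(m=-8) = +0.004681-0.001784i   from Y*(Ω₁)=+0.069397+0.324367i, Y(Ω₂)=-0.002306-0.014926i
  term(m=-7) = +0.029081+0.014656i   from Y*(Ω₁)=-0.420414+0.168295i, Y(Ω₂)=-0.047590-0.053913i
  term(m=-6) = +0.008562+0.030574i   from Y*(Ω₁)=-0.079972-0.130212i, Y(Ω₂)=-0.199815-0.056964i
  term(m=-5) = +0.060167-0.096428i   from Y*(Ω₁)=-0.214987+0.188854i, Y(Ω₂)=-0.380361+0.114402i
  term(m=-4) = +0.125798-0.023156i   from Y*(Ω₁)=-0.212096-0.171519i, Y(Ω₂)=-0.305223+0.356008i
  term(m=-3) = -0.028046-0.021271i   from Y*(Ω₁)=-0.083113+0.148582i, Y(Ω₂)=-0.028618+0.204764i
  term(m=-2) = +0.007308+0.080064i   from Y*(Ω₁)=-0.285644-0.101045i, Y(Ω₂)=-0.110862-0.241077i
  term(m=-1) = +0.027481-0.030103i   from Y*(Ω₁)=-0.019604+0.114202i, Y(Ω₂)=-0.296178-0.189793i
  term(m=+0) = -0.050196-0.000000i   from Y*(Ω₁)=-0.308073-0.000000i, Y(Ω₂)=+0.162937+0.000000i
  term(m=+1) = +0.027481+0.030103i   from Y*(Ω₁)=+0.019604+0.114202i, Y(Ω₂)=+0.296178-0.189793i
  term(m=+2) = +0.007308-0.080064i   from Y*(Ω₁)=-0.285644+0.101045i, Y(Ω₂)=-0.110862+0.241077i
  term(m=+3) = -0.028046+0.021271i   from Y*(Ω₁)=+0.083113+0.148582i, Y(Ω₂)=+0.028618+0.204764i
  term(m=+4) = +0.125798+0.023156i   from Y*(Ω₁)=-0.212096+0.171519i, Y(Ω₂)=-0.305223-0.356008i
  term(m=+5) = +0.060167+0.096428i   from Y*(Ω₁)=+0.214987+0.188854i, Y(Ω₂)=+0.380361+0.114402i
  term(m=+6) = +0.008562-0.030574i   from Y*(Ω₁)=-0.079972+0.130212i, Y(Ω₂)=-0.199815+0.056964i
  term(m=+7) = +0.029081-0.014656i   from Y*(Ω₁)=+0.420414+0.168295i, Y(Ω₂)=+0.047590-0.053913i
  term(m=+8) = +0.004681+0.001784i   from Y*(Ω₁)=+0.069397-0.324367i, Y(Ω₂)=-0.002306+0.014926i
Accumulated sum +0.419870-0.000000i; after 4π/(2l+1) scaling, +0.310367-0.000000i ⇒ P_8 = 0.310367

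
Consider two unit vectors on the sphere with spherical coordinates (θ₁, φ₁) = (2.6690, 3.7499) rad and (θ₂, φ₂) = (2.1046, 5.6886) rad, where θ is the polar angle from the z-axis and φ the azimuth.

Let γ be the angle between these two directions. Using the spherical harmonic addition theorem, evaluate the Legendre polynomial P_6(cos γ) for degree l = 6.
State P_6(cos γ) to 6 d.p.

Addition theorem: P_6(cos γ) = (4π/13) Σ_m Y*_{lm}(Ω₁) Y_{lm}(Ω₂), m = −6…6:
  term(m=-6) = (0.000502, 0.000680)   from Y*(Ω₁)=(-0.003754, -0.002091), Y(Ω₂)=(-0.179072, -0.081243)
  term(m=-5) = (-0.011303, 0.003113)   from Y*(Ω₁)=(-0.028974, 0.002909), Y(Ω₂)=(0.396891, -0.067584)
  term(m=-4) = (0.004240, -0.042612)   from Y*(Ω₁)=(-0.089814, 0.076942), Y(Ω₂)=(-0.261645, 0.250305)
  term(m=-3) = (-0.008994, -0.004536)   from Y*(Ω₁)=(-0.078675, 0.302897), Y(Ω₂)=(-0.006803, 0.031461)
  term(m=-2) = (0.130649, -0.118294)   from Y*(Ω₁)=(0.174863, 0.472890), Y(Ω₂)=(-0.130189, -0.324420)
  term(m=-1) = (0.011771, 0.030539)   from Y*(Ω₁)=(0.268217, 0.186787), Y(Ω₂)=(0.082949, 0.056092)
  term(m=+0) = (-0.095162, -0.000000)   from Y*(Ω₁)=(-0.294730, -0.000000), Y(Ω₂)=(0.322879, 0.000000)
  term(m=+1) = (0.011771, -0.030539)   from Y*(Ω₁)=(-0.268217, 0.186787), Y(Ω₂)=(-0.082949, 0.056092)
  term(m=+2) = (0.130649, 0.118294)   from Y*(Ω₁)=(0.174863, -0.472890), Y(Ω₂)=(-0.130189, 0.324420)
  term(m=+3) = (-0.008994, 0.004536)   from Y*(Ω₁)=(0.078675, 0.302897), Y(Ω₂)=(0.006803, 0.031461)
  term(m=+4) = (0.004240, 0.042612)   from Y*(Ω₁)=(-0.089814, -0.076942), Y(Ω₂)=(-0.261645, -0.250305)
  term(m=+5) = (-0.011303, -0.003113)   from Y*(Ω₁)=(0.028974, 0.002909), Y(Ω₂)=(-0.396891, -0.067584)
  term(m=+6) = (0.000502, -0.000680)   from Y*(Ω₁)=(-0.003754, 0.002091), Y(Ω₂)=(-0.179072, 0.081243)
Total Σ_m = (0.158570, 0.000000). Multiply by 0.966644: (0.153281, 0.000000). P_6(cos γ) = 0.153281

0.153281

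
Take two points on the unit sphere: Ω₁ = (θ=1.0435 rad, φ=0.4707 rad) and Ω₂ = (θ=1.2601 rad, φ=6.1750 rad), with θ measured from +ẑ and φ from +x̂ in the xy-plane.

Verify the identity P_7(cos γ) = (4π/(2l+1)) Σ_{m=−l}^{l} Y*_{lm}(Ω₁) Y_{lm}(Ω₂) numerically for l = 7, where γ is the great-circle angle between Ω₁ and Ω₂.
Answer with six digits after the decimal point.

Addition theorem: P_7(cos γ) = (4π/15) Σ_m Y*_{lm}(Ω₁) Y_{lm}(Ω₂), m = −7…7:
  term(m=-7) = -0.03915 - 0.05042j   from Y*(Ω₁)=-0.17786 - 0.02748j, Y(Ω₂)=0.25775 + 0.24366j
  term(m=-6) = -0.15798 - 0.05442j   from Y*(Ω₁)=-0.37252 + 0.12237j, Y(Ω₂)=0.33947 + 0.25759j
  term(m=-5) = -0.02426 + 0.00612j   from Y*(Ω₁)=-0.28579 + 0.28734j, Y(Ω₂)=0.05293 + 0.03179j
  term(m=-4) = 0.01340 - 0.01454j   from Y*(Ω₁)=-0.01844 + 0.05718j, Y(Ω₂)=-0.29877 - 0.13801j
  term(m=-3) = -0.00982 + 0.05864j   from Y*(Ω₁)=-0.05126 - 0.32031j, Y(Ω₂)=-0.17373 - 0.05845j
  term(m=-2) = -0.02250 - 0.05135j   from Y*(Ω₁)=-0.12752 - 0.17512j, Y(Ω₂)=0.25275 + 0.05556j
  term(m=-1) = 0.04517 + 0.02952j   from Y*(Ω₁)=0.21700 + 0.11042j, Y(Ω₂)=0.22031 + 0.02393j
  term(m=+0) = -0.05892 + 0.00000j   from Y*(Ω₁)=0.25062 + 0.00000j, Y(Ω₂)=-0.23510 + 0.00000j
  term(m=+1) = 0.04517 - 0.02952j   from Y*(Ω₁)=-0.21700 + 0.11042j, Y(Ω₂)=-0.22031 + 0.02393j
  term(m=+2) = -0.02250 + 0.05135j   from Y*(Ω₁)=-0.12752 + 0.17512j, Y(Ω₂)=0.25275 - 0.05556j
  term(m=+3) = -0.00982 - 0.05864j   from Y*(Ω₁)=0.05126 - 0.32031j, Y(Ω₂)=0.17373 - 0.05845j
  term(m=+4) = 0.01340 + 0.01454j   from Y*(Ω₁)=-0.01844 - 0.05718j, Y(Ω₂)=-0.29877 + 0.13801j
  term(m=+5) = -0.02426 - 0.00612j   from Y*(Ω₁)=0.28579 + 0.28734j, Y(Ω₂)=-0.05293 + 0.03179j
  term(m=+6) = -0.15798 + 0.05442j   from Y*(Ω₁)=-0.37252 - 0.12237j, Y(Ω₂)=0.33947 - 0.25759j
  term(m=+7) = -0.03915 + 0.05042j   from Y*(Ω₁)=0.17786 - 0.02748j, Y(Ω₂)=-0.25775 + 0.24366j
Accumulated sum -0.44921 - 0.00000j; after 4π/(2l+1) scaling, -0.37633 - 0.00000j ⇒ P_7 = -0.376328

-0.376328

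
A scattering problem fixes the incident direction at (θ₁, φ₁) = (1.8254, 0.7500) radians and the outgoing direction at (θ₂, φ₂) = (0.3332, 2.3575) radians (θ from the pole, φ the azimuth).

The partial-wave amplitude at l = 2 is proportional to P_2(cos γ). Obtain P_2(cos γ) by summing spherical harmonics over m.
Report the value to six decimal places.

Summing Y*_{l m}(θ₁,φ₁)·Y_{l m}(θ₂,φ₂) over m ∈ [−2, 2]; prefactor 4π/(2·2+1) = 2.513274:
  [-2]  conj(Y_{2,-2})(Ω₁) = +0.025591+0.360865i ; Y_{2,-2}(Ω₂) = +0.000108+0.041321i ; Δ = -0.014909+0.001096i
  [-1]  conj(Y_{2,-1})(Ω₁) = -0.137779-0.128355i ; Y_{2,-1}(Ω₂) = -0.169063-0.168622i ; Δ = +0.001650+0.044933i
  [+0]  conj(Y_{2,0})(Ω₁) = -0.255372-0.000000i ; Y_{2,0}(Ω₂) = +0.529567+0.000000i ; Δ = -0.135236-0.000000i
  [+1]  conj(Y_{2,1})(Ω₁) = +0.137779-0.128355i ; Y_{2,1}(Ω₂) = +0.169063-0.168622i ; Δ = +0.001650-0.044933i
  [+2]  conj(Y_{2,2})(Ω₁) = +0.025591-0.360865i ; Y_{2,2}(Ω₂) = +0.000108-0.041321i ; Δ = -0.014909-0.001096i
Σ over m = -0.161754+0.000000i; ×(4π/5) → -0.406531+0.000000i. Real part: -0.406531

-0.406531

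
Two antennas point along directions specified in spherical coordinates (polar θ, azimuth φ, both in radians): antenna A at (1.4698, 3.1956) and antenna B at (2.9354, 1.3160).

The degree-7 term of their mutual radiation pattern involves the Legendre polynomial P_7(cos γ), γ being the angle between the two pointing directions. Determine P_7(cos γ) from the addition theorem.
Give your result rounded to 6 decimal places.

0.274311

Summing Y*_{l m}(θ₁,φ₁)·Y_{l m}(θ₂,φ₂) over m ∈ [−7, 7]; prefactor 4π/(2·7+1) = 0.837758:
  [-7]  conj(Y_{7,-7})(Ω₁) = -0.448404-0.178086i ; Y_{7,-7}(Ω₂) = -0.000007-0.000002i ; Δ = +0.000003+0.000002i
  [-6]  conj(Y_{7,-6})(Ω₁) = +0.173425+0.058251i ; Y_{7,-6}(Ω₂) = +0.000006+0.000135i ; Δ = -0.000007+0.000024i
  [-5]  conj(Y_{7,-5})(Ω₁) = +0.299158+0.082806i ; Y_{7,-5}(Ω₂) = +0.001446-0.000442i ; Δ = +0.000469-0.000013i
  [-4]  conj(Y_{7,-4})(Ω₁) = -0.203070-0.044565i ; Y_{7,-4}(Ω₂) = -0.006254-0.010163i ; Δ = +0.000817+0.002342i
  [-3]  conj(Y_{7,-3})(Ω₁) = -0.252019-0.041194i ; Y_{7,-3}(Ω₂) = -0.046673+0.048677i ; Δ = +0.013768-0.010345i
  [-2]  conj(Y_{7,-2})(Ω₁) = +0.215724+0.023392i ; Y_{7,-2}(Ω₂) = +0.229043+0.127995i ; Δ = +0.046416+0.032969i
  [-1]  conj(Y_{7,-1})(Ω₁) = +0.233413+0.012618i ; Y_{7,-1}(Ω₂) = +0.155747-0.597977i ; Δ = +0.043899-0.137610i
  [+0]  conj(Y_{7,0})(Ω₁) = -0.219410-0.000000i ; Y_{7,0}(Ω₂) = -0.531904+0.000000i ; Δ = +0.116705+0.000000i
  [+1]  conj(Y_{7,1})(Ω₁) = -0.233413+0.012618i ; Y_{7,1}(Ω₂) = -0.155747-0.597977i ; Δ = +0.043899+0.137610i
  [+2]  conj(Y_{7,2})(Ω₁) = +0.215724-0.023392i ; Y_{7,2}(Ω₂) = +0.229043-0.127995i ; Δ = +0.046416-0.032969i
  [+3]  conj(Y_{7,3})(Ω₁) = +0.252019-0.041194i ; Y_{7,3}(Ω₂) = +0.046673+0.048677i ; Δ = +0.013768+0.010345i
  [+4]  conj(Y_{7,4})(Ω₁) = -0.203070+0.044565i ; Y_{7,4}(Ω₂) = -0.006254+0.010163i ; Δ = +0.000817-0.002342i
  [+5]  conj(Y_{7,5})(Ω₁) = -0.299158+0.082806i ; Y_{7,5}(Ω₂) = -0.001446-0.000442i ; Δ = +0.000469+0.000013i
  [+6]  conj(Y_{7,6})(Ω₁) = +0.173425-0.058251i ; Y_{7,6}(Ω₂) = +0.000006-0.000135i ; Δ = -0.000007-0.000024i
  [+7]  conj(Y_{7,7})(Ω₁) = +0.448404-0.178086i ; Y_{7,7}(Ω₂) = +0.000007-0.000002i ; Δ = +0.000003-0.000002i
Accumulated sum +0.327435+0.000000i; after 4π/(2l+1) scaling, +0.274311+0.000000i ⇒ P_7 = 0.274311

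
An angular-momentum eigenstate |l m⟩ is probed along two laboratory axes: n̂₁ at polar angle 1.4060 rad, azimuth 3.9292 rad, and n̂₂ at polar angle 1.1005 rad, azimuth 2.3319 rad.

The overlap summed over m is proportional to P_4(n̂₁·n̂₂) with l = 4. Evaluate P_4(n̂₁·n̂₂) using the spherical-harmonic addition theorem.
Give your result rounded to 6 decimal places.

Addition theorem: P_4(cos γ) = (4π/9) Σ_m Y*_{lm}(Ω₁) Y_{lm}(Ω₂), m = −4…4:
  [-4]  conj(Y_{4,-4})(Ω₁) = -0.41902 - 0.00370j ; Y_{4,-4}(Ω₂) = -0.27813 - 0.02711j ; Δ = 0.11644 + 0.01239j
  [-3]  conj(Y_{4,-3})(Ω₁) = 0.14030 - 0.13845j ; Y_{4,-3}(Ω₂) = 0.30404 - 0.26267j ; Δ = 0.00629 - 0.07894j
  [-2]  conj(Y_{4,-2})(Ω₁) = 0.00117 - 0.26419j ; Y_{4,-2}(Ω₂) = -0.00565 + 0.11614j ; Δ = 0.03068 + 0.00163j
  [-1]  conj(Y_{4,-1})(Ω₁) = 0.15187 + 0.15254j ; Y_{4,-1}(Ω₂) = 0.20596 + 0.21622j ; Δ = -0.00170 + 0.06426j
  [+0]  conj(Y_{4,0})(Ω₁) = 0.23463 + 0.00000j ; Y_{4,0}(Ω₂) = -0.17820 + 0.00000j ; Δ = -0.04181 + 0.00000j
  [+1]  conj(Y_{4,1})(Ω₁) = -0.15187 + 0.15254j ; Y_{4,1}(Ω₂) = -0.20596 + 0.21622j ; Δ = -0.00170 - 0.06426j
  [+2]  conj(Y_{4,2})(Ω₁) = 0.00117 + 0.26419j ; Y_{4,2}(Ω₂) = -0.00565 - 0.11614j ; Δ = 0.03068 - 0.00163j
  [+3]  conj(Y_{4,3})(Ω₁) = -0.14030 - 0.13845j ; Y_{4,3}(Ω₂) = -0.30404 - 0.26267j ; Δ = 0.00629 + 0.07894j
  [+4]  conj(Y_{4,4})(Ω₁) = -0.41902 + 0.00370j ; Y_{4,4}(Ω₂) = -0.27813 + 0.02711j ; Δ = 0.11644 - 0.01239j
Total Σ_m = 0.26160 + 0.00000j. Multiply by 1.396263: 0.36526 + 0.00000j. P_4(cos γ) = 0.365262

0.365262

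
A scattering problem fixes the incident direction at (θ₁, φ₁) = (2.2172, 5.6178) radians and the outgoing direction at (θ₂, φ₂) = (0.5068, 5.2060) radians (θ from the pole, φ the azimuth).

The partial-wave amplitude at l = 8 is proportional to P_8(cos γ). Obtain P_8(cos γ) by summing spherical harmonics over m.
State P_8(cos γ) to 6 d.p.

0.028298

Term-by-term m-sum for l=8 (normalisation 4π/17 = 0.739198):
  m=-8: Y*=+0.048729+0.069618i  Y=-0.001098+0.001147i  product -0.000133-0.000021i
  m=-7: Y*=+0.014020-0.256093i  Y=+0.003530+0.010883i  product +0.002837-0.000752i
  m=-6: Y*=-0.285271+0.325205i  Y=+0.050686+0.009219i  product -0.017457+0.013853i
  m=-5: Y*=+0.380997-0.071431i  Y=+0.101146-0.126744i  product +0.029483-0.055514i
  m=-4: Y*=-0.014926-0.007772i  Y=-0.140909-0.329920i  product -0.000461+0.006020i
  m=-3: Y*=-0.143500-0.316766i  Y=-0.514351-0.046398i  product +0.059112+0.169587i
  m=-2: Y*=-0.049884+0.203822i  Y=-0.190085+0.287882i  product -0.049194-0.053104i
  m=-1: Y*=-0.206090+0.161734i  Y=-0.096839-0.179986i  product +0.049067+0.021431i
  m=+0: Y*=+0.253494-0.000000i  Y=-0.426925+0.000000i  product -0.108223+0.000000i
  m=+1: Y*=+0.206090+0.161734i  Y=+0.096839-0.179986i  product +0.049067-0.021431i
  m=+2: Y*=-0.049884-0.203822i  Y=-0.190085-0.287882i  product -0.049194+0.053104i
  m=+3: Y*=+0.143500-0.316766i  Y=+0.514351-0.046398i  product +0.059112-0.169587i
  m=+4: Y*=-0.014926+0.007772i  Y=-0.140909+0.329920i  product -0.000461-0.006020i
  m=+5: Y*=-0.380997-0.071431i  Y=-0.101146-0.126744i  product +0.029483+0.055514i
  m=+6: Y*=-0.285271-0.325205i  Y=+0.050686-0.009219i  product -0.017457-0.013853i
  m=+7: Y*=-0.014020-0.256093i  Y=-0.003530+0.010883i  product +0.002837+0.000752i
  m=+8: Y*=+0.048729-0.069618i  Y=-0.001098-0.001147i  product -0.000133+0.000021i
Σ over m = +0.038283+0.000000i; ×(4π/17) → +0.028298+0.000000i. Real part: 0.028298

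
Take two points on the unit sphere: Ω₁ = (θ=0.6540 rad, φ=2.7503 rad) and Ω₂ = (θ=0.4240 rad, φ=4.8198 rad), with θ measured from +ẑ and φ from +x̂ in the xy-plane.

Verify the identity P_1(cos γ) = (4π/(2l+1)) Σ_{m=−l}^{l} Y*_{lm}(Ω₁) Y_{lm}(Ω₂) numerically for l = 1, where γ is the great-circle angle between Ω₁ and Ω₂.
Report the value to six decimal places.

0.603669

Expand P_1 via completeness: Σ_{m} conj(Y_{1,m}) at Ω₁ times Y_{1,m} at Ω₂ —
  term(m=-1) = -0.01429 - 0.02624j   from Y*(Ω₁)=-0.19430 + 0.08016j, Y(Ω₂)=0.01524 + 0.14132j
  term(m=+0) = 0.17269 + 0.00000j   from Y*(Ω₁)=0.38778 + 0.00000j, Y(Ω₂)=0.44534 + 0.00000j
  term(m=+1) = -0.01429 + 0.02624j   from Y*(Ω₁)=0.19430 + 0.08016j, Y(Ω₂)=-0.01524 + 0.14132j
Σ over m = 0.14412 + 0.00000j; ×(4π/3) → 0.60367 + 0.00000j. Real part: 0.603669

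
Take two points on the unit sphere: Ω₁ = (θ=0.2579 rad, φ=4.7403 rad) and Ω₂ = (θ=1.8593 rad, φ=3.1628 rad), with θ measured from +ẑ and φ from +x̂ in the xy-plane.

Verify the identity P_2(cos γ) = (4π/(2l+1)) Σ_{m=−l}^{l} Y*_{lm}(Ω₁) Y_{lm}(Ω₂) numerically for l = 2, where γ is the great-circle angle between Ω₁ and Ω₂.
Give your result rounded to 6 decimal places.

-0.385116

Addition theorem: P_2(cos γ) = (4π/5) Σ_m Y*_{lm}(Ω₁) Y_{lm}(Ω₂), m = −2…2:
  term(m=-2) = -0.008920-0.000120i   from Y*(Ω₁)=-0.025088-0.001402i, Y(Ω₂)=+0.354686-0.015053i
  term(m=-1) = +0.000269-0.040146i   from Y*(Ω₁)=+0.005317-0.190448i, Y(Ω₂)=+0.210672-0.004468i
  term(m=+0) = -0.135932+0.000000i   from Y*(Ω₁)=+0.569234-0.000000i, Y(Ω₂)=-0.238798+0.000000i
  term(m=+1) = +0.000269+0.040146i   from Y*(Ω₁)=-0.005317-0.190448i, Y(Ω₂)=-0.210672-0.004468i
  term(m=+2) = -0.008920+0.000120i   from Y*(Ω₁)=-0.025088+0.001402i, Y(Ω₂)=+0.354686+0.015053i
Σ over m = -0.153233+0.000000i; ×(4π/5) → -0.385116+0.000000i. Real part: -0.385116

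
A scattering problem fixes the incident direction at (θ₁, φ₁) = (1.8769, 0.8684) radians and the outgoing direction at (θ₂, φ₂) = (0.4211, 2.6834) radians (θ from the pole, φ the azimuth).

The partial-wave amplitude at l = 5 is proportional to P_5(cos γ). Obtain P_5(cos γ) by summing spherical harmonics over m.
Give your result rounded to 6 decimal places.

-0.305869

Expand P_5 via completeness: Σ_{m} conj(Y_{5,m}) at Ω₁ times Y_{5,m} at Ω₂ —
  m=-5: -0.132422-0.341022i × +0.003493-0.003982i = -0.001820-0.000664i  (running Σ = -0.001820-0.000664i)
  m=-4: +0.345643+0.119167i × -0.009685+0.036121i = -0.007652+0.011331i  (running Σ = -0.009472+0.010667i)
  m=-3: +0.047102-0.028004i × -0.029925-0.150546i = -0.005625-0.006253i  (running Σ = -0.015098+0.004414i)
  m=-2: -0.055825+0.333193i × +0.235765+0.307311i = -0.115555+0.061400i  (running Σ = -0.130653+0.065813i)
  m=-1: -0.019366-0.022881i × -0.458839-0.226299i = +0.003708+0.014881i  (running Σ = -0.126945+0.080694i)
  m=0: -0.322922-0.000000i × +0.042898+0.000000i = -0.013853-0.000000i  (running Σ = -0.140798+0.080694i)
  m=1: +0.019366-0.022881i × +0.458839-0.226299i = +0.003708-0.014881i  (running Σ = -0.137090+0.065813i)
  m=2: -0.055825-0.333193i × +0.235765-0.307311i = -0.115555-0.061400i  (running Σ = -0.252645+0.004414i)
  m=3: -0.047102-0.028004i × +0.029925-0.150546i = -0.005625+0.006253i  (running Σ = -0.258270+0.010667i)
  m=4: +0.345643-0.119167i × -0.009685-0.036121i = -0.007652-0.011331i  (running Σ = -0.265922-0.000664i)
  m=5: +0.132422-0.341022i × -0.003493-0.003982i = -0.001820+0.000664i  (running Σ = -0.267743-0.000000i)
Σ over m = -0.267743-0.000000i; ×(4π/11) → -0.305869-0.000000i. Real part: -0.305869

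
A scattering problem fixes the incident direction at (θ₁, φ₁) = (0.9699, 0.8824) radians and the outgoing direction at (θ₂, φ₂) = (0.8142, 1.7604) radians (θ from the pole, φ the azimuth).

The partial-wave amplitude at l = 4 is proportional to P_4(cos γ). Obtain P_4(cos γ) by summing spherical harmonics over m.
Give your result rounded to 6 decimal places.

Term-by-term m-sum for l=4 (normalisation 4π/9 = 1.396263):
  [-4]  conj(Y_{4,-4})(Ω₁) = -0.189607-0.077498i ; Y_{4,-4}(Ω₂) = +0.089825-0.085104i ; Δ = -0.023627+0.009175i
  [-3]  conj(Y_{4,-3})(Ω₁) = -0.349570+0.188433i ; Y_{4,-3}(Ω₂) = +0.177955+0.278363i ; Δ = -0.114661-0.063774i
  [-2]  conj(Y_{4,-2})(Ω₁) = -0.054302+0.276382i ; Y_{4,-2}(Ω₂) = -0.377700+0.150511i ; Δ = -0.021089-0.112562i
  [-1]  conj(Y_{4,-1})(Ω₁) = -0.106859-0.129897i ; Y_{4,-1}(Ω₂) = -0.013285-0.069228i ; Δ = -0.007573+0.009123i
  [+0]  conj(Y_{4,0})(Ω₁) = -0.318773-0.000000i ; Y_{4,0}(Ω₂) = -0.355961+0.000000i ; Δ = +0.113471+0.000000i
  [+1]  conj(Y_{4,1})(Ω₁) = +0.106859-0.129897i ; Y_{4,1}(Ω₂) = +0.013285-0.069228i ; Δ = -0.007573-0.009123i
  [+2]  conj(Y_{4,2})(Ω₁) = -0.054302-0.276382i ; Y_{4,2}(Ω₂) = -0.377700-0.150511i ; Δ = -0.021089+0.112562i
  [+3]  conj(Y_{4,3})(Ω₁) = +0.349570+0.188433i ; Y_{4,3}(Ω₂) = -0.177955+0.278363i ; Δ = -0.114661+0.063774i
  [+4]  conj(Y_{4,4})(Ω₁) = -0.189607+0.077498i ; Y_{4,4}(Ω₂) = +0.089825+0.085104i ; Δ = -0.023627-0.009175i
Σ over m = -0.220427+0.000000i; ×(4π/9) → -0.307774+0.000000i. Real part: -0.307774

-0.307774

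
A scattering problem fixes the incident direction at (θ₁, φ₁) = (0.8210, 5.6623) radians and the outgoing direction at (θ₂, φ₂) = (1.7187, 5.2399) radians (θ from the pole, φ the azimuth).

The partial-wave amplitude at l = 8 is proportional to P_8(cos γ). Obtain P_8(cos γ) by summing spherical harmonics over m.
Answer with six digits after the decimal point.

Addition theorem: P_8(cos γ) = (4π/17) Σ_m Y*_{lm}(Ω₁) Y_{lm}(Ω₂), m = −8…8:
  m=-8: Y*=+0.010684+0.041039i  Y=-0.223137+0.416031i  product -0.019458-0.004712i
  m=-7: Y*=-0.056560+0.147488i  Y=-0.147295-0.239715i  product +0.043686-0.008166i
  m=-6: Y*=-0.287885+0.190147i  Y=-0.237556+0.005577i  product +0.067328-0.046776i
  m=-5: Y*=-0.461078-0.017144i  Y=+0.146503-0.265617i  product -0.072103+0.119958i
  m=-4: Y*=-0.226091-0.174765i  Y=-0.077475-0.129469i  product -0.005110+0.042812i
  m=-3: Y*=+0.044513+0.148161i  Y=+0.305591-0.003587i  product +0.014134+0.045117i
  m=-2: Y*=-0.122418+0.358537i  Y=+0.054366-0.095890i  product +0.027725+0.031231i
  m=-1: Y*=-0.015009+0.010735i  Y=+0.153333+0.263196i  product -0.005127-0.002304i
  m=+0: Y*=+0.369511-0.000000i  Y=+0.097991+0.000000i  product +0.036209+0.000000i
  m=+1: Y*=+0.015009+0.010735i  Y=-0.153333+0.263196i  product -0.005127+0.002304i
  m=+2: Y*=-0.122418-0.358537i  Y=+0.054366+0.095890i  product +0.027725-0.031231i
  m=+3: Y*=-0.044513+0.148161i  Y=-0.305591-0.003587i  product +0.014134-0.045117i
  m=+4: Y*=-0.226091+0.174765i  Y=-0.077475+0.129469i  product -0.005110-0.042812i
  m=+5: Y*=+0.461078-0.017144i  Y=-0.146503-0.265617i  product -0.072103-0.119958i
  m=+6: Y*=-0.287885-0.190147i  Y=-0.237556-0.005577i  product +0.067328+0.046776i
  m=+7: Y*=+0.056560+0.147488i  Y=+0.147295-0.239715i  product +0.043686+0.008166i
  m=+8: Y*=+0.010684-0.041039i  Y=-0.223137-0.416031i  product -0.019458+0.004712i
Σ over m = +0.138360-0.000000i; ×(4π/17) → +0.102275-0.000000i. Real part: 0.102275

0.102275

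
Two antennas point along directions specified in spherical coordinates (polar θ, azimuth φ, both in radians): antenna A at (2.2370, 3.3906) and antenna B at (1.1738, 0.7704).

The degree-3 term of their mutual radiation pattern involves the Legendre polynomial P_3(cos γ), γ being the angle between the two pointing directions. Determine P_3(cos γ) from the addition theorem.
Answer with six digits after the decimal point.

-0.331456

Term-by-term m-sum for l=3 (normalisation 4π/7 = 1.795196):
  m=-3: -0.14875 - 0.13775j × -0.22076 - 0.24158j = -0.00044 + 0.06634j  (running Σ = -0.00044 + 0.06634j)
  m=-2: -0.34295 - 0.18647j × 0.01008 - 0.33593j = -0.06610 + 0.11333j  (running Σ = -0.06654 + 0.17967j)
  m=-1: -0.22399 - 0.05696j × -0.05401 + 0.05241j = 0.01508 - 0.00866j  (running Σ = -0.05145 + 0.17101j)
  m=0: 0.25146 + 0.00000j × -0.32501 + 0.00000j = -0.08173 + 0.00000j  (running Σ = -0.13318 + 0.17101j)
  m=1: 0.22399 - 0.05696j × 0.05401 + 0.05241j = 0.01508 + 0.00866j  (running Σ = -0.11810 + 0.17967j)
  m=2: -0.34295 + 0.18647j × 0.01008 + 0.33593j = -0.06610 - 0.11333j  (running Σ = -0.18420 + 0.06634j)
  m=3: 0.14875 - 0.13775j × 0.22076 - 0.24158j = -0.00044 - 0.06634j  (running Σ = -0.18463 - 0.00000j)
Σ over m = -0.18463 - 0.00000j; ×(4π/7) → -0.33146 - 0.00000j. Real part: -0.331456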